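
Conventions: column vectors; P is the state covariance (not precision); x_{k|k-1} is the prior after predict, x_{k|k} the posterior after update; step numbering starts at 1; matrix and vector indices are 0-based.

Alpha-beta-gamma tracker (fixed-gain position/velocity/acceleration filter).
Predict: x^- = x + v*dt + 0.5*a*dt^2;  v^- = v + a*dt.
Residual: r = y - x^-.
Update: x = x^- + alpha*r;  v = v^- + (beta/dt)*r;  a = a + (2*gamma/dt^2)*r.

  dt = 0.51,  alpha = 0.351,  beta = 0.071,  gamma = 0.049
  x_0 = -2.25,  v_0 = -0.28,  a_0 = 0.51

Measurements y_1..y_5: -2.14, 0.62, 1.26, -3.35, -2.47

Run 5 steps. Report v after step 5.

v_post = 2.1913

step 1: x_pred=-2.3265  r=0.1865  x^+=-2.2610  v^+=0.0061  a^+=0.5803
step 2: x_pred=-2.1825  r=2.8025  x^+=-1.1988  v^+=0.6921  a^+=1.6362
step 3: x_pred=-0.6330  r=1.8930  x^+=0.0314  v^+=1.7901  a^+=2.3494
step 4: x_pred=1.2499  r=-4.5999  x^+=-0.3646  v^+=2.3479  a^+=0.6163
step 5: x_pred=0.9130  r=-3.3830  x^+=-0.2745  v^+=2.1913  a^+=-0.6584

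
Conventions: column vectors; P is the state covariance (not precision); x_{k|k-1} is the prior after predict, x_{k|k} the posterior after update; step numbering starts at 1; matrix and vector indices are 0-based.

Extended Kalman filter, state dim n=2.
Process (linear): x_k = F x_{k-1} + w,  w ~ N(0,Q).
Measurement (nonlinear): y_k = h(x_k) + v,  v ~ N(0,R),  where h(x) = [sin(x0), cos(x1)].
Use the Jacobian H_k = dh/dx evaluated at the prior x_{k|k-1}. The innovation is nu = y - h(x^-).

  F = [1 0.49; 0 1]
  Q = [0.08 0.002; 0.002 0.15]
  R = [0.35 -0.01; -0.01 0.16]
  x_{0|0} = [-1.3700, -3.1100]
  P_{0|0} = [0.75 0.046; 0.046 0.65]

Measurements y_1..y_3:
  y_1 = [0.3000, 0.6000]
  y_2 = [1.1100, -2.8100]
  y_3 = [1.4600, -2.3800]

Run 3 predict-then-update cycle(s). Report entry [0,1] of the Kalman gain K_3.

K[0,1] = -0.4446

step 1: x^-=[-2.8939, -3.1100]  P^-=[1.0311 0.3665; 0.3665 0.8000]  H_jac=[-0.9695 0.0000; 0.0000 0.0316]  S=[1.3192 -0.0212; -0.0212 0.1608]  K=[-0.7583 -0.0281; -0.2674 0.1219]  nu=[0.5452, 1.5995]  x^+=[-3.3522, -3.0609]  P^+=[0.2735 0.0978; 0.0978 0.7019]
step 2: x^-=[-4.8520, -3.0609]  P^-=[0.6178 0.4437; 0.4437 0.8519]  H_jac=[0.1392 0.0000; 0.0000 0.0807]  S=[0.3620 -0.0050; -0.0050 0.1655]  K=[0.2407 0.2235; 0.1764 0.4204]  nu=[0.1197, -1.8133]  x^+=[-5.2284, -3.8020]  P^+=[0.5891 0.4135; 0.4135 0.8121]
step 3: x^-=[-7.0914, -3.8020]  P^-=[1.2694 0.8135; 0.8135 0.9621]  H_jac=[0.6908 0.0000; 0.0000 -0.6135]  S=[0.9557 -0.3547; -0.3547 0.5221]  K=[0.7525 -0.4446; 0.2251 -0.9776]  nu=[2.1831, -1.5903]  x^+=[-4.7417, -1.7559]  P^+=[0.3877 0.1282; 0.1282 0.2586]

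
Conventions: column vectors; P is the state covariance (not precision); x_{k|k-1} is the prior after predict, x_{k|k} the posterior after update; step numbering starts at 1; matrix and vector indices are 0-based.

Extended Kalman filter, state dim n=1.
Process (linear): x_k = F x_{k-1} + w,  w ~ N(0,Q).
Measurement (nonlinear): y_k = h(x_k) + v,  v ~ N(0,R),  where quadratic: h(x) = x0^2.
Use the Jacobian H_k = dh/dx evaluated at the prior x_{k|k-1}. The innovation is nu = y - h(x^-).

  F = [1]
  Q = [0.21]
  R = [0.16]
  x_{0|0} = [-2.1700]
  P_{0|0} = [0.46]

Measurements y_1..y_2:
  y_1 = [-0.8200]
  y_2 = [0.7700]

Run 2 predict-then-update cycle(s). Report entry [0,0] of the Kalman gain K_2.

step 1: x^-=[-2.1700]  P^-=[0.6700]  H_jac=[-4.3400]  S=[12.7799]  K=[-0.2275]  nu=[-5.5289]  x^+=[-0.9120]  P^+=[0.0084]
step 2: x^-=[-0.9120]  P^-=[0.2184]  H_jac=[-1.8240]  S=[0.8866]  K=[-0.4493]  nu=[-0.0618]  x^+=[-0.8843]  P^+=[0.0394]

K[0,0] = -0.4493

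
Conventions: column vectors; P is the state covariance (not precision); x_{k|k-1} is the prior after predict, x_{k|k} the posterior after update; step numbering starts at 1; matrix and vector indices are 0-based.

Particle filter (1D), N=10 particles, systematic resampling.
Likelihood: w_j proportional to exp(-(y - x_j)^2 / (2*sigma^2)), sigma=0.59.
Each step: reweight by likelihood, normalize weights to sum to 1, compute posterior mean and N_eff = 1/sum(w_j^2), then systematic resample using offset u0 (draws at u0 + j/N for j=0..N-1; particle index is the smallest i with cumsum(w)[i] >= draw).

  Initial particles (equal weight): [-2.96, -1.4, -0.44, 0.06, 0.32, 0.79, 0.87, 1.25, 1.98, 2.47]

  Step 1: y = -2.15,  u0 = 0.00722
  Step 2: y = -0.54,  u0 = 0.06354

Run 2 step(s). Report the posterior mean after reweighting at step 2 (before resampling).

step 1: w=[0.4576, 0.5235, 0.0176, 0.0011, 0.0002, 0.0000, 0.0000, 0.0000, 0.0000, 0.0000]  mean=-2.0952  Neff=2.0670  idx=[0, 0, 0, 0, 0, 1, 1, 1, 1, 1]
step 2: w=[0.0001, 0.0001, 0.0001, 0.0001, 0.0001, 0.1999, 0.1999, 0.1999, 0.1999, 0.1999]  mean=-1.4010  Neff=5.0064  idx=[5, 5, 6, 6, 7, 7, 8, 8, 9, 9]

post_mean = -1.4010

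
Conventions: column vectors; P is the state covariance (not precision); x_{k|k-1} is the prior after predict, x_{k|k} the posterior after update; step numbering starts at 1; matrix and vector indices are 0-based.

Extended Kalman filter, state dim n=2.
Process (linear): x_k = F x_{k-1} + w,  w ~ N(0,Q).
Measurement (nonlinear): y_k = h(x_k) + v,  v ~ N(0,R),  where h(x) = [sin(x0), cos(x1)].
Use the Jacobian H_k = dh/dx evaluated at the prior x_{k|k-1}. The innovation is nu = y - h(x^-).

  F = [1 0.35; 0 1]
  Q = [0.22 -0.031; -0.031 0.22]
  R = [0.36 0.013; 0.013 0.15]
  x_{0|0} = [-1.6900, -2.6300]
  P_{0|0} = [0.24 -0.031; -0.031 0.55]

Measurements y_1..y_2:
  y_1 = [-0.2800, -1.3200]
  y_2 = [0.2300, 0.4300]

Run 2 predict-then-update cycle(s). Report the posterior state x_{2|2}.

step 1: x^-=[-2.6105, -2.6300]  P^-=[0.5057 0.1305; 0.1305 0.7700]  H_jac=[-0.8623 0.0000; 0.0000 0.4896]  S=[0.7360 -0.0421; -0.0421 0.3346]  K=[-0.5857 0.1173; -0.0891 1.1156]  nu=[0.2265, -0.4480]  x^+=[-2.7957, -3.1500]  P^+=[0.2428 0.0204; 0.0204 0.3394]
step 2: x^-=[-3.8982, -3.1500]  P^-=[0.5186 0.1082; 0.1082 0.5594]  H_jac=[-0.7272 0.0000; 0.0000 -0.0084]  S=[0.6342 0.0137; 0.0137 0.1500]  K=[-0.5957 0.0482; -0.1236 -0.0201]  nu=[-0.4565, 1.4300]  x^+=[-3.5574, -3.1223]  P^+=[0.2940 0.0616; 0.0616 0.5496]

x_post = [-3.5574, -3.1223]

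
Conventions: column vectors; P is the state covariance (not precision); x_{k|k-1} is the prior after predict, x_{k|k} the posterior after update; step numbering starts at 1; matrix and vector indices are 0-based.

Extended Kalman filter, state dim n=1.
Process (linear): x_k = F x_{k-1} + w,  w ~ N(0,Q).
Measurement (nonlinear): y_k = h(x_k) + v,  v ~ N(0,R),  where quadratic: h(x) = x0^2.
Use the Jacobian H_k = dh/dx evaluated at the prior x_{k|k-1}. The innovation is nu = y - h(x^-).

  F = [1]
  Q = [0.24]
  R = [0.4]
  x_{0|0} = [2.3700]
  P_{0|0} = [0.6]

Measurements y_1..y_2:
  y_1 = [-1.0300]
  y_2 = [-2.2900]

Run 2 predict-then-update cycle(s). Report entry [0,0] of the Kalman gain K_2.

K[0,0] = 0.3606

step 1: x^-=[2.3700]  P^-=[0.8400]  H_jac=[4.7400]  S=[19.2728]  K=[0.2066]  nu=[-6.6469]  x^+=[0.9968]  P^+=[0.0174]
step 2: x^-=[0.9968]  P^-=[0.2574]  H_jac=[1.9936]  S=[1.4232]  K=[0.3606]  nu=[-3.2836]  x^+=[-0.1873]  P^+=[0.0724]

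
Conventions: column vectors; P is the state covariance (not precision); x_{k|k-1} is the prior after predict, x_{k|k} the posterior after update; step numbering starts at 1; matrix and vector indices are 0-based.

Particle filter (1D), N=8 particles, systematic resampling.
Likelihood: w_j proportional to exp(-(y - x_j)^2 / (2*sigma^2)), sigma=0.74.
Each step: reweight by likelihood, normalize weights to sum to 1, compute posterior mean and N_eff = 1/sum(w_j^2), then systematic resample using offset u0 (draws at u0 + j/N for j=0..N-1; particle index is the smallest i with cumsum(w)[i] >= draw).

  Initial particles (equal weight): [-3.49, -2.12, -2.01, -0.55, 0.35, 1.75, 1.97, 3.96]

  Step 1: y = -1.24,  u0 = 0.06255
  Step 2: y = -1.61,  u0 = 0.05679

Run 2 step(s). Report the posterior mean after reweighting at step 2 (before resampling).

step 1: w=[0.0054, 0.2691, 0.3176, 0.3534, 0.0543, 0.0002, 0.0000, 0.0000]  mean=-1.4028  Neff=3.3202  idx=[1, 1, 2, 2, 2, 3, 3, 3]
step 2: w=[0.1504, 0.1504, 0.1647, 0.1647, 0.1647, 0.0683, 0.0683, 0.0683]  mean=-1.7437  Neff=7.1096  idx=[0, 1, 2, 2, 3, 4, 5, 7]

post_mean = -1.7437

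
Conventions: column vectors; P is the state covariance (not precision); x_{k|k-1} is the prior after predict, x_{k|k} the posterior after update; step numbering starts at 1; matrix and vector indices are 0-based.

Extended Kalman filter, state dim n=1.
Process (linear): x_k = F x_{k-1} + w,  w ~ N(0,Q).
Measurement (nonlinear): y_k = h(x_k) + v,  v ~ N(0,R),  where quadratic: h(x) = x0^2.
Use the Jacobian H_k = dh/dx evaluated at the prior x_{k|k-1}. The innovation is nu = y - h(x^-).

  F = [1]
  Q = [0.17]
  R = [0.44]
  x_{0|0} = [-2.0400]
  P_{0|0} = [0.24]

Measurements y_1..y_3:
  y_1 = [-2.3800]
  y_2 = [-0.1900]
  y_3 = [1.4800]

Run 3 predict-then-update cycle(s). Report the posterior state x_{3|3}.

step 1: x^-=[-2.0400]  P^-=[0.4100]  H_jac=[-4.0800]  S=[7.2650]  K=[-0.2303]  nu=[-6.5416]  x^+=[-0.5338]  P^+=[0.0248]
step 2: x^-=[-0.5338]  P^-=[0.1948]  H_jac=[-1.0675]  S=[0.6620]  K=[-0.3142]  nu=[-0.4749]  x^+=[-0.3846]  P^+=[0.1295]
step 3: x^-=[-0.3846]  P^-=[0.2995]  H_jac=[-0.7691]  S=[0.6172]  K=[-0.3732]  nu=[1.3321]  x^+=[-0.8818]  P^+=[0.2135]

x_post = [-0.8818]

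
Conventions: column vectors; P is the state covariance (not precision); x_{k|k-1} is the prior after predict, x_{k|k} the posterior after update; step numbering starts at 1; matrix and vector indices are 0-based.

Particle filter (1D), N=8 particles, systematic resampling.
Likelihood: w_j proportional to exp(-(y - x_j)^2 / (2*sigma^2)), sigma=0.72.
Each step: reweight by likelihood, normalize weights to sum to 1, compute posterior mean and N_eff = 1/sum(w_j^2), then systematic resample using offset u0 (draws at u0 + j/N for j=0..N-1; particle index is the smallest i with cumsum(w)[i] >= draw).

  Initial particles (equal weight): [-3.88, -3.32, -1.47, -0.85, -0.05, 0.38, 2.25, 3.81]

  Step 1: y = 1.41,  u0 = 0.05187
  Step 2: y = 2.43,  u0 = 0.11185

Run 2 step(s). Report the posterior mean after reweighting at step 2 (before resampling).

post_mean = 2.2237

step 1: w=[0.0000, 0.0000, 0.0003, 0.0072, 0.1273, 0.3576, 0.5037, 0.0038]  mean=1.2709  Neff=2.5134  idx=[4, 5, 5, 5, 6, 6, 6, 6]
step 2: w=[0.0007, 0.0044, 0.0044, 0.0044, 0.2465, 0.2465, 0.2465, 0.2465]  mean=2.2237  Neff=4.1128  idx=[4, 4, 5, 5, 6, 6, 7, 7]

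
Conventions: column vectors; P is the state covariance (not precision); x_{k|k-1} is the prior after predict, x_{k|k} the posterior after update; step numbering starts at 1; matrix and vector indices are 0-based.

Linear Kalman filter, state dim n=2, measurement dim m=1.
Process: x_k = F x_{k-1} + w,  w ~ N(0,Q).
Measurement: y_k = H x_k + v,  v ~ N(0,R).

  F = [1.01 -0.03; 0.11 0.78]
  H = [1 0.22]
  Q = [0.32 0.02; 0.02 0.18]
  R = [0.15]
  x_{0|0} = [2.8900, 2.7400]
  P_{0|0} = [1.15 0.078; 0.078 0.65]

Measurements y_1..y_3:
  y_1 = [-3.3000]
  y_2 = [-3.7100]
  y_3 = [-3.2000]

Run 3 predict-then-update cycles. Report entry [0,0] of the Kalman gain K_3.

step 1: x^-=[2.8367, 2.4551]  P^-=[1.4890 0.1937; 0.1937 0.6028]  S=[1.7534]  K=[0.8735; 0.1861]  nu=[-6.6768]  x^+=[-2.9955, 1.2124]  P^+=[0.1511 -0.0913; -0.0913 0.5420]
step 2: x^-=[-3.0619, 0.6161]  P^-=[0.4802 -0.0475; -0.0475 0.4959]  S=[0.6333]  K=[0.7417; 0.0972]  nu=[-0.7837]  x^+=[-3.6432, 0.5399]  P^+=[0.1318 -0.0932; -0.0932 0.4899]
step 3: x^-=[-3.6958, 0.0204]  P^-=[0.4605 -0.0499; -0.0499 0.4637]  S=[0.6110]  K=[0.7357; 0.0852]  nu=[0.4913]  x^+=[-3.3343, 0.0623]  P^+=[0.1298 -0.0883; -0.0883 0.4592]

K[0,0] = 0.7357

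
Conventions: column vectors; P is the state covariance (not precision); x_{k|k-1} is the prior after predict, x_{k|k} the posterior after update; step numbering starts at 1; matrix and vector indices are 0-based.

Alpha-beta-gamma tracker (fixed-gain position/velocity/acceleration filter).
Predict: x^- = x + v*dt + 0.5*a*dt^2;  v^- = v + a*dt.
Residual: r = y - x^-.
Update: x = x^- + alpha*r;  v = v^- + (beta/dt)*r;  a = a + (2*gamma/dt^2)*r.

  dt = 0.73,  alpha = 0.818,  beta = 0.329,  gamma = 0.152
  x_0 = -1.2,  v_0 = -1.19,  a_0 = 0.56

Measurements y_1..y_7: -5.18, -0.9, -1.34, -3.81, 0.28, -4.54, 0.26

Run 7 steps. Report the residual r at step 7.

step 1: x_pred=-1.9195  r=-3.2605  x^+=-4.5866  v^+=-2.2507  a^+=-1.3000
step 2: x_pred=-6.5760  r=5.6760  x^+=-1.9330  v^+=-0.6416  a^+=1.9379
step 3: x_pred=-1.8850  r=0.5450  x^+=-1.4392  v^+=1.0187  a^+=2.2488
step 4: x_pred=-0.0963  r=-3.7137  x^+=-3.1341  v^+=0.9867  a^+=0.1303
step 5: x_pred=-2.3791  r=2.6591  x^+=-0.2040  v^+=2.2802  a^+=1.6473
step 6: x_pred=1.8995  r=-6.4395  x^+=-3.3680  v^+=0.5805  a^+=-2.0263
step 7: x_pred=-3.4841  r=3.7441  x^+=-0.4214  v^+=0.7888  a^+=0.1096

resid = 3.7441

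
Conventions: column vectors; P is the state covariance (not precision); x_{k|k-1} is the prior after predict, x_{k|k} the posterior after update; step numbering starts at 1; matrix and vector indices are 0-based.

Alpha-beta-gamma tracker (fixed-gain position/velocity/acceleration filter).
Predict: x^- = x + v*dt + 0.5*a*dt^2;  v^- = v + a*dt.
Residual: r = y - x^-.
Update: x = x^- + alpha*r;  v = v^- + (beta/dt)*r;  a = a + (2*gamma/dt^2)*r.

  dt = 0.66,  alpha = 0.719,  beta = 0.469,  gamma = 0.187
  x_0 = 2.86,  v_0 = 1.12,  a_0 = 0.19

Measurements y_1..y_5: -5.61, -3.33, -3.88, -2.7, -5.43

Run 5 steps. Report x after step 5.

step 1: x_pred=3.6406  r=-9.2506  x^+=-3.0106  v^+=-5.3281  a^+=-7.7524
step 2: x_pred=-8.2156  r=4.8856  x^+=-4.7029  v^+=-6.9730  a^+=-3.5577
step 3: x_pred=-10.0799  r=6.1999  x^+=-5.6222  v^+=-4.9154  a^+=1.7654
step 4: x_pred=-8.4818  r=5.7818  x^+=-4.3247  v^+=0.3584  a^+=6.7296
step 5: x_pred=-2.6224  r=-2.8076  x^+=-4.6411  v^+=2.8049  a^+=4.3191

x_post = -4.6411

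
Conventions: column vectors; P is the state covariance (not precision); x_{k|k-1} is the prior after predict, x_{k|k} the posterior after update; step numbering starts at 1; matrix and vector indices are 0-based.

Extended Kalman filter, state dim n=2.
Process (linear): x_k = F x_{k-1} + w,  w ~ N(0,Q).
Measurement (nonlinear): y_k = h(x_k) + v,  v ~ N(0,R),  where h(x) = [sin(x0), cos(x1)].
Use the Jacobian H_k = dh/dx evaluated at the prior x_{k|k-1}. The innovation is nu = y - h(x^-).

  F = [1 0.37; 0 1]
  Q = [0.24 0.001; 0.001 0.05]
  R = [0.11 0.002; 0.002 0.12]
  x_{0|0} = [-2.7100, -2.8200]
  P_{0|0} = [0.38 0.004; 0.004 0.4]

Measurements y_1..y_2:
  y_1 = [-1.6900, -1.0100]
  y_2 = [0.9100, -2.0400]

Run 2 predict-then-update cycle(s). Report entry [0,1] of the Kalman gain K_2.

K[0,1] = 0.1091

step 1: x^-=[-3.7534, -2.8200]  P^-=[0.6777 0.1530; 0.1530 0.4500]  H_jac=[-0.8186 0.0000; 0.0000 0.3161]  S=[0.5642 -0.0376; -0.0376 0.1650]  K=[-0.9787 0.0701; -0.1671 0.8242]  nu=[-2.2643, -0.0613]  x^+=[-1.5415, -2.4921]  P^+=[0.1313 0.0204; 0.0204 0.3118]
step 2: x^-=[-2.4636, -2.4921]  P^-=[0.4292 0.1368; 0.1368 0.3618]  H_jac=[-0.7788 0.0000; 0.0000 0.6048]  S=[0.3703 -0.0624; -0.0624 0.2523]  K=[-0.8842 0.1091; -0.1477 0.8307]  nu=[1.5372, -1.2436]  x^+=[-3.9585, -3.7522]  P^+=[0.1246 0.0187; 0.0187 0.1643]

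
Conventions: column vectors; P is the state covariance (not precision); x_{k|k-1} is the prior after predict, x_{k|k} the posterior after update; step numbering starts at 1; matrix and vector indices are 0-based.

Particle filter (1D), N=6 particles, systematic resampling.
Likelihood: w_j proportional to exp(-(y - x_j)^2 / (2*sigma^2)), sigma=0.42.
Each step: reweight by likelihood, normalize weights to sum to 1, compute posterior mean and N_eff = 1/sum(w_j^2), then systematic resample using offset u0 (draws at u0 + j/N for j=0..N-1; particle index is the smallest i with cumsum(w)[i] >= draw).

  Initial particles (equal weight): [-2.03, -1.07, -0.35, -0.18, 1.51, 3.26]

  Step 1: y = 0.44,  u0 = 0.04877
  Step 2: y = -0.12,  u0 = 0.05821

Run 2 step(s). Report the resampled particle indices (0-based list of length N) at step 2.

resampled_idx = [0, 1, 2, 3, 4, 5]

step 1: w=[0.0000, 0.0029, 0.3115, 0.6145, 0.0712, 0.0000]  mean=-0.1152  Neff=2.0847  idx=[2, 2, 3, 3, 3, 3]
step 2: w=[0.1515, 0.1515, 0.1742, 0.1742, 0.1742, 0.1742]  mean=-0.2315  Neff=5.9753  idx=[0, 1, 2, 3, 4, 5]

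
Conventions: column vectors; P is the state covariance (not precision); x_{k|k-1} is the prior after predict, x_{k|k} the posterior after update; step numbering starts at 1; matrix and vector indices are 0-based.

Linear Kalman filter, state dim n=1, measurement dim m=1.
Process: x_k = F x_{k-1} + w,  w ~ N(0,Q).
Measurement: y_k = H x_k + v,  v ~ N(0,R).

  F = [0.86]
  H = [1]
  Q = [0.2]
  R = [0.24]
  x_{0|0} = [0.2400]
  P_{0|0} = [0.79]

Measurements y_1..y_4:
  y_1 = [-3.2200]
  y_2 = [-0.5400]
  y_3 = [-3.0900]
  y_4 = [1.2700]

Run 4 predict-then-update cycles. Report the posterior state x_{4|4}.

step 1: x^-=[0.2064]  P^-=[0.7843]  S=[1.0243]  K=[0.7657]  nu=[-3.4264]  x^+=[-2.4172]  P^+=[0.1838]
step 2: x^-=[-2.0788]  P^-=[0.3359]  S=[0.5759]  K=[0.5833]  nu=[1.5388]  x^+=[-1.1812]  P^+=[0.1400]
step 3: x^-=[-1.0159]  P^-=[0.3035]  S=[0.5435]  K=[0.5584]  nu=[-2.0741]  x^+=[-2.1742]  P^+=[0.1340]
step 4: x^-=[-1.8698]  P^-=[0.2991]  S=[0.5391]  K=[0.5548]  nu=[3.1398]  x^+=[-0.1277]  P^+=[0.1332]

x_post = [-0.1277]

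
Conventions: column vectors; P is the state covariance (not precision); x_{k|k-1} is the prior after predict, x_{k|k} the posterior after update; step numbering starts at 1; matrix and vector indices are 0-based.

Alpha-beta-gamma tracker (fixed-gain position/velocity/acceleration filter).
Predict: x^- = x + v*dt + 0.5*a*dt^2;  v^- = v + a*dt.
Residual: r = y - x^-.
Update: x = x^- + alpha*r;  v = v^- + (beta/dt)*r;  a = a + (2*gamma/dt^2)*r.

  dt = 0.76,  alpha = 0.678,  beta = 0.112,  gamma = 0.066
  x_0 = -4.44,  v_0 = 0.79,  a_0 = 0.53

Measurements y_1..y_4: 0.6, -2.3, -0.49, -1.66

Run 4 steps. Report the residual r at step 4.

resid = -3.8971

step 1: x_pred=-3.6865  r=4.2865  x^+=-0.7803  v^+=1.8245  a^+=1.5096
step 2: x_pred=1.0423  r=-3.3423  x^+=-1.2238  v^+=2.4792  a^+=0.7458
step 3: x_pred=0.8758  r=-1.3658  x^+=-0.0502  v^+=2.8448  a^+=0.4336
step 4: x_pred=2.2371  r=-3.8971  x^+=-0.4051  v^+=2.6000  a^+=-0.4570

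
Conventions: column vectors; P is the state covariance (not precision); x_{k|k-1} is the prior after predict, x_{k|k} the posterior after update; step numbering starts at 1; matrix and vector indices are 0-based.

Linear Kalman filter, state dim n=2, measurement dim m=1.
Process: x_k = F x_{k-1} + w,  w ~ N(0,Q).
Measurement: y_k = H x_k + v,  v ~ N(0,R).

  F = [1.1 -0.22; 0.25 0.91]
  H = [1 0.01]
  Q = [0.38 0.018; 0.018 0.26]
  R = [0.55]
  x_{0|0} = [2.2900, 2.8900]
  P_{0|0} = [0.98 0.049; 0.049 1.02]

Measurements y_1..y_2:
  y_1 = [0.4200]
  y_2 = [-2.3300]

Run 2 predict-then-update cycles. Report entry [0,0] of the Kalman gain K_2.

K[0,0] = 0.6257

step 1: x^-=[1.8832, 3.2024]  P^-=[1.5915 0.1296; 0.1297 1.1882]  S=[2.1442]  K=[0.7428; 0.0660]  nu=[-1.4952]  x^+=[0.7725, 3.1037]  P^+=[0.4083 0.0245; 0.0245 1.1789]
step 2: x^-=[0.1669, 3.0175]  P^-=[0.9192 -0.0825; -0.0825 1.2729]  S=[1.4677]  K=[0.6257; -0.0476]  nu=[-2.5271]  x^+=[-1.4144, 3.1377]  P^+=[0.3445 -0.0389; -0.0389 1.2696]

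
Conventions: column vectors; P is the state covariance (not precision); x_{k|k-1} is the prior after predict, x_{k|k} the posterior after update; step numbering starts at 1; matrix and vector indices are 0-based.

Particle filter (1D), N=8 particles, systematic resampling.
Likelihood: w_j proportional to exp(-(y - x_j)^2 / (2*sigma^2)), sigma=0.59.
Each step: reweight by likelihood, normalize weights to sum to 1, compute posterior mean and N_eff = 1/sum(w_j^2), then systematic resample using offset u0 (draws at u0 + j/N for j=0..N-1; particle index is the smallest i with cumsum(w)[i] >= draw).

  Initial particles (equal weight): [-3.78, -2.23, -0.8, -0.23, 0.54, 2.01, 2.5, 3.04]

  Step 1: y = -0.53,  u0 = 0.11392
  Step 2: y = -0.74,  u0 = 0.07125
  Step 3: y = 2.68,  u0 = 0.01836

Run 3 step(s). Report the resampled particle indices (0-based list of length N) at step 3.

resampled_idx = [4, 4, 5, 5, 6, 6, 7, 7]

step 1: w=[0.0000, 0.0079, 0.4529, 0.4420, 0.0971, 0.0000, 0.0000, 0.0000]  mean=-0.4291  Neff=2.4391  idx=[2, 2, 2, 3, 3, 3, 3, 4]
step 2: w=[0.1706, 0.1706, 0.1706, 0.1180, 0.1180, 0.1180, 0.1180, 0.0163]  mean=-0.5091  Neff=6.9812  idx=[0, 1, 1, 2, 3, 4, 5, 6]
step 3: w=[0.0013, 0.0013, 0.0013, 0.0013, 0.2487, 0.2487, 0.2487, 0.2487]  mean=-0.2330  Neff=4.0428  idx=[4, 4, 5, 5, 6, 6, 7, 7]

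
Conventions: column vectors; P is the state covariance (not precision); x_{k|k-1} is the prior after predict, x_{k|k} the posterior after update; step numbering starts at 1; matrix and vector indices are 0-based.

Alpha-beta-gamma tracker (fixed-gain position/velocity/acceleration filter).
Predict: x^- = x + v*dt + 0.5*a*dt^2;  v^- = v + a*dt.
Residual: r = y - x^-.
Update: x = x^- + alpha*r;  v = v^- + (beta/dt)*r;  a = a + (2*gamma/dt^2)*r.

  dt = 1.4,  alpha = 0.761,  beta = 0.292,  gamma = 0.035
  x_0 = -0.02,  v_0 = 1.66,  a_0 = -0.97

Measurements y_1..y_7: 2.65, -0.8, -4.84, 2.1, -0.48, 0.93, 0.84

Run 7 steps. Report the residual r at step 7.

resid = 4.1402

step 1: x_pred=1.3534  r=1.2966  x^+=2.3401  v^+=0.5724  a^+=-0.9237
step 2: x_pred=2.2363  r=-3.0363  x^+=-0.0743  v^+=-1.3540  a^+=-1.0321
step 3: x_pred=-2.9814  r=-1.8586  x^+=-4.3958  v^+=-3.1866  a^+=-1.0985
step 4: x_pred=-9.9337  r=12.0337  x^+=-0.7760  v^+=-2.2147  a^+=-0.6687
step 5: x_pred=-4.5320  r=4.0520  x^+=-1.4484  v^+=-2.3058  a^+=-0.5240
step 6: x_pred=-5.1901  r=6.1201  x^+=-0.5327  v^+=-1.7630  a^+=-0.3054
step 7: x_pred=-3.3002  r=4.1402  x^+=-0.1495  v^+=-1.3271  a^+=-0.1576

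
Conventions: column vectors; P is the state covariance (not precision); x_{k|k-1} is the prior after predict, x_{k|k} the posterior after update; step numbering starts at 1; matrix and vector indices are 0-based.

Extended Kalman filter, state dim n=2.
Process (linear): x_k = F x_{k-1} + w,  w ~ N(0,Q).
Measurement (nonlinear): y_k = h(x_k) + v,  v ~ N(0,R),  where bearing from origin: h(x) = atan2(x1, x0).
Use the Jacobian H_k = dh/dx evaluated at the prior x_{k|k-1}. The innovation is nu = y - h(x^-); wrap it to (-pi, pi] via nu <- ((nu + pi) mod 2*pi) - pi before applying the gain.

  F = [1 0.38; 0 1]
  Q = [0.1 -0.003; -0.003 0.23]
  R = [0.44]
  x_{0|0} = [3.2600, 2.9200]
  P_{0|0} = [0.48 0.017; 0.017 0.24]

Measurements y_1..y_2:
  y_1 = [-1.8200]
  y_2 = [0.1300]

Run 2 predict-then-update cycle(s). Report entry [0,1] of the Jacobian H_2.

H_jac[0,1] = 0.1469

step 1: x^-=[4.3696, 2.9200]  P^-=[0.6276 0.1052; 0.1052 0.4700]  H_jac=[-0.1057 0.1582]  S=[0.4553]  K=[-0.1092; 0.1389]  nu=[-2.4091]  x^+=[4.6326, 2.5854]  P^+=[0.6221 0.1121; 0.1121 0.4612]
step 2: x^-=[5.6151, 2.5854]  P^-=[0.8739 0.2844; 0.2844 0.6912]  H_jac=[-0.0677 0.1469]  S=[0.4533]  K=[-0.0383; 0.1816]  nu=[-0.3015]  x^+=[5.6266, 2.5306]  P^+=[0.8733 0.2875; 0.2875 0.6763]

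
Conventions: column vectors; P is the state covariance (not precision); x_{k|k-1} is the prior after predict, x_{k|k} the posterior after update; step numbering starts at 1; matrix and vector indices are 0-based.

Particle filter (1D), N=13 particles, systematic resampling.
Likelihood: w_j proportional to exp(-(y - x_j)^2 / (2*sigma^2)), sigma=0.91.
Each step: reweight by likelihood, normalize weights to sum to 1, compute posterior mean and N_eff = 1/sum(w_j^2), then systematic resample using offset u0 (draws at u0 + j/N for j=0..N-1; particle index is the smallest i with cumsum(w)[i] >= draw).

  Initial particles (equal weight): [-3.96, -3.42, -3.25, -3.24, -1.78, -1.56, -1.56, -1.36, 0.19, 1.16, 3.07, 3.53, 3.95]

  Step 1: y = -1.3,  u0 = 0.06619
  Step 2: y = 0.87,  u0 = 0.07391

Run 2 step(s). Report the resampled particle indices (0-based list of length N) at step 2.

resampled_idx = [4, 7, 9, 11, 12, 12, 12, 12, 12, 12, 12, 12, 12]

step 1: w=[0.0032, 0.0152, 0.0231, 0.0236, 0.1996, 0.2202, 0.2202, 0.2289, 0.0600, 0.0059, 0.0000, 0.0000, 0.0000]  mean=-1.5516  Neff=5.1499  idx=[4, 4, 4, 5, 5, 5, 6, 6, 6, 7, 7, 7, 8]
step 2: w=[0.0129, 0.0129, 0.0129, 0.0253, 0.0253, 0.0253, 0.0253, 0.0253, 0.0253, 0.0444, 0.0444, 0.0444, 0.6764]  mean=-0.3582  Neff=2.1380  idx=[4, 7, 9, 11, 12, 12, 12, 12, 12, 12, 12, 12, 12]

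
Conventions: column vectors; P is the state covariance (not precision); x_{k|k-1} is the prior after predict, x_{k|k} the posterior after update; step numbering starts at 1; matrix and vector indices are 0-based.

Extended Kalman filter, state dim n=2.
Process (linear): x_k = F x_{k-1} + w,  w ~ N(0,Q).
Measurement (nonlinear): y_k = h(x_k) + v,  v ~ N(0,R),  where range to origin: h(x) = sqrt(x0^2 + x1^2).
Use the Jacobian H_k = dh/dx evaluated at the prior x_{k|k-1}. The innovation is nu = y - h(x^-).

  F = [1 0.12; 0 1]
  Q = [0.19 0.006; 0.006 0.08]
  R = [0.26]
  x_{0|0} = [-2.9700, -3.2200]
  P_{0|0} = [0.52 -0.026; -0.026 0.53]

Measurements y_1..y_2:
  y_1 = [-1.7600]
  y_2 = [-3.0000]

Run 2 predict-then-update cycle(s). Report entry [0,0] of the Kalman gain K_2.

K[0,0] = 0.5464

step 1: x^-=[-3.3564, -3.2200]  P^-=[0.7114 0.0436; 0.0436 0.6100]  H_jac=[-0.7216 -0.6923]  S=[0.9664]  K=[-0.5625; -0.4696]  nu=[-6.4112]  x^+=[0.2496, -0.2096]  P^+=[0.4057 -0.2116; -0.2116 0.3969]
step 2: x^-=[0.2245, -0.2096]  P^-=[0.5506 -0.1580; -0.1580 0.4769]  H_jac=[0.7310 -0.6824]  S=[0.9339]  K=[0.5464; -0.4722]  nu=[-3.3071]  x^+=[-1.5825, 1.3519]  P^+=[0.2718 0.0829; 0.0829 0.2687]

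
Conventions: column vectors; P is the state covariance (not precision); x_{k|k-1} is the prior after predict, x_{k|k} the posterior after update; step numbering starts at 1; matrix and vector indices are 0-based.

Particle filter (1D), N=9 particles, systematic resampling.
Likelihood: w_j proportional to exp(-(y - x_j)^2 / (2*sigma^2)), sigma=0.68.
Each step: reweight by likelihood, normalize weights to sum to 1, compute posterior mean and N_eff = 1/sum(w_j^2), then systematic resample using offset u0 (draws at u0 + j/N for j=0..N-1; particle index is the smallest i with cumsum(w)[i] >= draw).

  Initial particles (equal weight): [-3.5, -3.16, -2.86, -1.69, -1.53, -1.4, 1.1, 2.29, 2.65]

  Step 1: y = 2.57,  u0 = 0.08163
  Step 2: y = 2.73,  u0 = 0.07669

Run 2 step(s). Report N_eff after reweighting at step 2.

N_eff = 8.9124

step 1: w=[0.0000, 0.0000, 0.0000, 0.0000, 0.0000, 0.0000, 0.0481, 0.4574, 0.4945]  mean=2.4107  Neff=2.1928  idx=[7, 7, 7, 7, 8, 8, 8, 8, 8]
step 2: w=[0.0988, 0.0988, 0.0988, 0.0988, 0.1210, 0.1210, 0.1210, 0.1210, 0.1210]  mean=2.5077  Neff=8.9124  idx=[0, 1, 3, 4, 5, 5, 6, 7, 8]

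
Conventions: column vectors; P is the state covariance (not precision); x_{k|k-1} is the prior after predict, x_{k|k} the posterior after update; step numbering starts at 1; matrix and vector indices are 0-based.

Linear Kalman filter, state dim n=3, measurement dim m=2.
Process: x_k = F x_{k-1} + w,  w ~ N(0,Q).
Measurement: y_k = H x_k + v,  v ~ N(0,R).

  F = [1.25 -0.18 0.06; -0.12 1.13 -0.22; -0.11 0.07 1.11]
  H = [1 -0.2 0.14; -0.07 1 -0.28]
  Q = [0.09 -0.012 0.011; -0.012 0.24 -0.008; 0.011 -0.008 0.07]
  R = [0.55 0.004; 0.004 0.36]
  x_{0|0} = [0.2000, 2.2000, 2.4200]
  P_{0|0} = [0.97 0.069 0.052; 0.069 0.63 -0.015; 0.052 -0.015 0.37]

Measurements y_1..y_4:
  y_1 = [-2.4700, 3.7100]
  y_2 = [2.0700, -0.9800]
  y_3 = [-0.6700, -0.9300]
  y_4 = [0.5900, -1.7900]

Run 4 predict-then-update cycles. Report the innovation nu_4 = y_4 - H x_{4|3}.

innov = [0.3594, -0.0698]

step 1: x^-=[-0.0008, 1.9296, 2.8182]  P^-=[1.6044 -0.2079 -0.0235; -0.2079 1.0678 -0.0691; -0.0235 -0.0691 0.5246]  S=[2.2879 -0.5599; -0.5599 1.5437]  K=[0.7334 0.0629; -0.0151 0.7082; -0.0067 -0.1413]  nu=[-2.4778, 2.5694]  x^+=[-1.6565, 3.7867, 2.4718]  P^+=[0.4194 0.0390 -0.0568; 0.0390 0.2811 0.0837; -0.0568 0.0837 0.4947]
step 2: x^-=[-2.6039, 3.9340, 3.1910]  P^-=[0.7283 -0.0576 -0.1079; -0.0576 0.5737 0.0036; -0.1079 0.0036 0.7123]  S=[1.3078 -0.2161; -0.2161 0.9949]  K=[0.5612 0.0431; -0.0369 0.5716; -0.0395 -0.1978]  nu=[5.0140, -4.2028]  x^+=[0.0290, 1.3463, 3.8245]  P^+=[0.3249 0.0140 -0.0948; 0.0140 0.2377 0.1109; -0.0948 0.1109 0.6747]
step 3: x^-=[0.0234, 0.6764, 4.3362]  P^-=[0.5849 -0.0593 -0.1428; -0.0593 0.5169 -0.0038; -0.1428 -0.0038 0.9466]  S=[1.1581 -0.1969; -0.1969 0.9588]  K=[0.5050 0.0409; -0.0501 0.5343; -0.0561 -0.2815]  nu=[-1.1652, -0.3906]  x^+=[-0.5810, 0.5261, 4.5116]  P^+=[0.2961 0.0018 -0.1274; 0.0018 0.2298 0.1340; -0.1274 0.1340 0.8732]
step 4: x^-=[-0.5502, -0.3283, 5.1086]  P^-=[0.5404 -0.0618 -0.1764; -0.0618 0.5061 -0.0195; -0.1764 -0.0195 1.2024]  S=[1.1107 -0.1975; -0.1975 0.9756]  K=[0.4837 0.0465; -0.0572 0.5172; -0.0689 -0.3663]  nu=[0.3594, -0.0698]  x^+=[-0.3796, -0.3850, 5.1094]  P^+=[0.2873 -0.0056 -0.1584; -0.0056 0.2298 0.1581; -0.1584 0.1581 1.0762]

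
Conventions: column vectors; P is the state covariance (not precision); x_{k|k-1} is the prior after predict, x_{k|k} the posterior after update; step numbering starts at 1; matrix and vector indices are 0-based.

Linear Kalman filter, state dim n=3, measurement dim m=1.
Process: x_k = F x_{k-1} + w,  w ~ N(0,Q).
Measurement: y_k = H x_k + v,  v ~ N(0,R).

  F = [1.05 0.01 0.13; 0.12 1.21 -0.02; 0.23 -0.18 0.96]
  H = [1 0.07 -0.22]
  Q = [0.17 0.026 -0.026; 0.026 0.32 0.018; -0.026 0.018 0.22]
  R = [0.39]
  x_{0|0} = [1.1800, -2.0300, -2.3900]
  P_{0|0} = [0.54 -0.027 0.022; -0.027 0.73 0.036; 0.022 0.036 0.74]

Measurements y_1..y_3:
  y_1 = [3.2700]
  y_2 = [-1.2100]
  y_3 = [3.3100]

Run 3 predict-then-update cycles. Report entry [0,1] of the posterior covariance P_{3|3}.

step 1: x^-=[0.9080, -2.2669, -1.6576]  P^-=[0.7835 0.0721 0.2228; 0.0721 1.3872 -0.1028; 0.2228 -0.1028 0.9537]  S=[1.1416]  K=[0.6477; 0.1681; 0.0051]  nu=[2.1560]  x^+=[2.3045, -1.9045, -1.6466]  P^+=[0.3045 -0.0521 0.2191; -0.0521 1.3549 -0.1038; 0.2191 -0.1038 0.9537]
step 2: x^-=[2.1867, -1.9950, -0.7079]  P^-=[0.5804 -0.0055 0.4026; -0.0055 2.2973 -0.3971; 0.4026 -0.3971 1.2959]  S=[0.8786]  K=[0.5593; 0.2762; 0.1021]  nu=[-3.4127]  x^+=[0.2780, -2.9376, -1.0565]  P^+=[0.3055 -0.1412 0.3524; -0.1412 2.2303 -0.4219; 0.3524 -0.4219 1.2867]
step 3: x^-=[0.1252, -3.4999, -0.4215]  P^-=[0.6210 -0.1597 0.6023; -0.1597 3.5681 -0.9729; 0.6023 -0.9729 1.8074]  S=[0.8585]  K=[0.5559; 0.3543; 0.1591]  nu=[3.3371]  x^+=[1.9804, -2.3177, 0.1095]  P^+=[0.3556 -0.3287 0.5264; -0.3287 3.4603 -1.0213; 0.5264 -1.0213 1.7857]

P_post[0,1] = -0.3287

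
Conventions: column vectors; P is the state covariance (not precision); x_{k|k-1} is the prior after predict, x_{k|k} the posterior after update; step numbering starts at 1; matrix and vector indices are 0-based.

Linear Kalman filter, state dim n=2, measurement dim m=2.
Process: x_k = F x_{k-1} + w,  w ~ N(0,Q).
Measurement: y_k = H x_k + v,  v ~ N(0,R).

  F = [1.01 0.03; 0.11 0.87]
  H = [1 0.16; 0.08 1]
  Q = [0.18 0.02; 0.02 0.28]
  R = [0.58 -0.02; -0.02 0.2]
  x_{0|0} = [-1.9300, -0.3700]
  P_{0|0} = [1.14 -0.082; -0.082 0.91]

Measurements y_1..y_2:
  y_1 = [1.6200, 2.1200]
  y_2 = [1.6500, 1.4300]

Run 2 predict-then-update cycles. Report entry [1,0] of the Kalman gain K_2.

K[1,0] = 0.0098

step 1: x^-=[-1.9604, -0.5342]  P^-=[1.3388 0.0981; 0.0981 0.9669]  S=[1.9749 0.3411; 0.3411 1.1911]  K=[0.6902 -0.0254; -0.0141 0.8223]  nu=[3.6659, 2.8110]  x^+=[0.4984, 1.7259]  P^+=[0.4091 -0.0516; -0.0516 0.1689]
step 2: x^-=[0.5552, 1.5564]  P^-=[0.5943 0.0243; 0.0243 0.4029]  S=[1.1924 0.1167; 0.1167 0.6106]  K=[0.4995 0.0223; 0.0098 0.6612]  nu=[0.8458, -0.1708]  x^+=[0.9739, 1.4517]  P^+=[0.2939 -0.0290; -0.0290 0.1344]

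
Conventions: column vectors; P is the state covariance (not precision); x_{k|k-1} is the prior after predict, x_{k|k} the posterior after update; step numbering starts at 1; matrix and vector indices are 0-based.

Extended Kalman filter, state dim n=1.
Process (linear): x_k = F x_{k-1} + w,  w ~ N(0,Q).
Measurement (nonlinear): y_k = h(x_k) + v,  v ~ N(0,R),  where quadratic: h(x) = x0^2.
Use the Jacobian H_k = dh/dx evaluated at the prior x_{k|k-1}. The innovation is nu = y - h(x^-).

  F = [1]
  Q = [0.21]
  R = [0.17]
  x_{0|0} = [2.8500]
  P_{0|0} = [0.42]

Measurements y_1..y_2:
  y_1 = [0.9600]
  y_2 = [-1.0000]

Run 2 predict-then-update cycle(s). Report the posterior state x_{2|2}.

step 1: x^-=[2.8500]  P^-=[0.6300]  H_jac=[5.7000]  S=[20.6387]  K=[0.1740]  nu=[-7.1625]  x^+=[1.6038]  P^+=[0.0052]
step 2: x^-=[1.6038]  P^-=[0.2152]  H_jac=[3.2075]  S=[2.3839]  K=[0.2895]  nu=[-3.5721]  x^+=[0.5695]  P^+=[0.0153]

x_post = [0.5695]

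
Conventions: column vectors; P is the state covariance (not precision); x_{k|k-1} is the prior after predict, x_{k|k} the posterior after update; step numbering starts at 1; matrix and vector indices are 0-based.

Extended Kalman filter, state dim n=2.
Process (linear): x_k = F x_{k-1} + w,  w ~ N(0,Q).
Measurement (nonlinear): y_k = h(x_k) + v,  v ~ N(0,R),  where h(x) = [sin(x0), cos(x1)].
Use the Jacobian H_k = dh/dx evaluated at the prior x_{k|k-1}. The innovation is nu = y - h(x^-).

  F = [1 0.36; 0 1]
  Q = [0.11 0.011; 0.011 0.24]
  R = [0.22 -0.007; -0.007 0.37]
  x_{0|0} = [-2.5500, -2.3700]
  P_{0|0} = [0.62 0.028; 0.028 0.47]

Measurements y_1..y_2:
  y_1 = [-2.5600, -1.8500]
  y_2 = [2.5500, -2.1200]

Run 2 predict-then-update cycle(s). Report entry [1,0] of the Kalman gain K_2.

K[1,0] = -0.2467

step 1: x^-=[-3.4032, -2.3700]  P^-=[0.8111 0.2082; 0.2082 0.7100]  H_jac=[-0.9660 0.0000; 0.0000 0.6973]  S=[0.9768 -0.1472; -0.1472 0.7152]  K=[-0.7962 0.0391; -0.1048 0.6706]  nu=[-2.8186, -1.1332]  x^+=[-1.2033, -2.8346]  P^+=[0.1816 0.0287; 0.0287 0.3569]
step 2: x^-=[-2.2238, -2.8346]  P^-=[0.3586 0.1682; 0.1682 0.5969]  H_jac=[-0.6076 0.0000; 0.0000 0.3022]  S=[0.3524 -0.0379; -0.0379 0.4245]  K=[-0.6112 0.0652; -0.2467 0.4029]  nu=[3.3443, -1.1668]  x^+=[-4.3440, -4.1298]  P^+=[0.2221 0.0940; 0.0940 0.4990]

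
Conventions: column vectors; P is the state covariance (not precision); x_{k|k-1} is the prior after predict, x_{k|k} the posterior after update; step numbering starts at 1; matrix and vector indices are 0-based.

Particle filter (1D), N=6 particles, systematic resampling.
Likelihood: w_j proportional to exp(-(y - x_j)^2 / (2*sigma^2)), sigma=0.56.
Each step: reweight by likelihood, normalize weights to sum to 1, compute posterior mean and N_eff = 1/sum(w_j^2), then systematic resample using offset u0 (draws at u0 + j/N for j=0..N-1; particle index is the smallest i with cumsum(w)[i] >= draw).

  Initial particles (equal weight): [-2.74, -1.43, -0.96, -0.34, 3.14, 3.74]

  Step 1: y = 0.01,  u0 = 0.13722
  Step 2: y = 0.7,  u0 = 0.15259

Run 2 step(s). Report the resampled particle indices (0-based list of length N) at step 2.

step 1: w=[0.0000, 0.0339, 0.2061, 0.7600, 0.0000, 0.0000]  mean=-0.5047  Neff=1.6097  idx=[2, 3, 3, 3, 3, 3]
step 2: w=[0.0137, 0.1973, 0.1973, 0.1973, 0.1973, 0.1973]  mean=-0.3485  Neff=5.1347  idx=[1, 2, 3, 4, 5, 5]

resampled_idx = [1, 2, 3, 4, 5, 5]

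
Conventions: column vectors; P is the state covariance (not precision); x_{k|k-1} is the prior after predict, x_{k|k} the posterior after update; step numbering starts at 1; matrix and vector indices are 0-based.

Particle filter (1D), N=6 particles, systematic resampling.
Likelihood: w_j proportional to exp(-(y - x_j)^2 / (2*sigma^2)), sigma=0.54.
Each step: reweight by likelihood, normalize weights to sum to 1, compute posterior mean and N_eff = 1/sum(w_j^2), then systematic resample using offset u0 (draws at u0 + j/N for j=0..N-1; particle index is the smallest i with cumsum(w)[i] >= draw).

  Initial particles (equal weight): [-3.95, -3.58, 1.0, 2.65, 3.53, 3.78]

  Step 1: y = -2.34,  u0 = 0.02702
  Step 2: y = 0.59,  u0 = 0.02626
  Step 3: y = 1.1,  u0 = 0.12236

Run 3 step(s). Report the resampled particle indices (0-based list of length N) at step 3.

resampled_idx = [0, 1, 2, 3, 4, 5]

step 1: w=[0.1409, 0.8591, 0.0000, 0.0000, 0.0000, 0.0000]  mean=-3.6321  Neff=1.3193  idx=[0, 1, 1, 1, 1, 1]
step 2: w=[0.0008, 0.1998, 0.1998, 0.1998, 0.1998, 0.1998]  mean=-3.5803  Neff=5.0080  idx=[1, 1, 2, 3, 4, 5]
step 3: w=[0.1667, 0.1667, 0.1667, 0.1667, 0.1667, 0.1667]  mean=-3.5800  Neff=6.0000  idx=[0, 1, 2, 3, 4, 5]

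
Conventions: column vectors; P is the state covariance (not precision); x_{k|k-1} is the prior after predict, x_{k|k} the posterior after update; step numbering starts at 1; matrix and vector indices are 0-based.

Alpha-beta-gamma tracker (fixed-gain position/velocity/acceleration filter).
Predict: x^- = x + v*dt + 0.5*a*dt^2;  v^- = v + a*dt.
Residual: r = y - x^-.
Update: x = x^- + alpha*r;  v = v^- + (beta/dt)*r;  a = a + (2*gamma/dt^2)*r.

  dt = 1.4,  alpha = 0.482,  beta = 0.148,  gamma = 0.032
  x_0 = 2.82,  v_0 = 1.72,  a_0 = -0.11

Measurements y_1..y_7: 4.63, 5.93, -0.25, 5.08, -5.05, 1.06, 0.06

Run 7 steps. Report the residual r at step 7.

step 1: x_pred=5.1202  r=-0.4902  x^+=4.8839  v^+=1.5142  a^+=-0.1260
step 2: x_pred=6.8803  r=-0.9503  x^+=6.4222  v^+=1.2373  a^+=-0.1570
step 3: x_pred=8.0006  r=-8.2506  x^+=4.0238  v^+=0.1453  a^+=-0.4264
step 4: x_pred=3.8092  r=1.2708  x^+=4.4218  v^+=-0.3174  a^+=-0.3849
step 5: x_pred=3.6001  r=-8.6501  x^+=-0.5692  v^+=-1.7708  a^+=-0.6674
step 6: x_pred=-3.7024  r=4.7624  x^+=-1.4069  v^+=-2.2017  a^+=-0.5119
step 7: x_pred=-4.9910  r=5.0510  x^+=-2.5564  v^+=-2.3844  a^+=-0.3470

resid = 5.0510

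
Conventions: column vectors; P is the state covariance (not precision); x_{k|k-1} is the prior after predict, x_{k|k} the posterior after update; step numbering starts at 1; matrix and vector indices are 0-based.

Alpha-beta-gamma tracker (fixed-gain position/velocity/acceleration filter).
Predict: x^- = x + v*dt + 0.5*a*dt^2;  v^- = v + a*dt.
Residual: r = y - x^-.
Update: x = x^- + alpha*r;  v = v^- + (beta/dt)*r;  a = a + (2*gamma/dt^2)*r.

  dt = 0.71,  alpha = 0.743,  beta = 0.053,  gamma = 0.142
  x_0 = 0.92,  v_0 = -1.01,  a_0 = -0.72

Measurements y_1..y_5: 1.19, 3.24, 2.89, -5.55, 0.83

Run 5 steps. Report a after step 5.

step 1: x_pred=0.0214  r=1.1686  x^+=0.8897  v^+=-1.4340  a^+=-0.0616
step 2: x_pred=-0.1440  r=3.3840  x^+=2.3703  v^+=-1.2251  a^+=1.8448
step 3: x_pred=1.9655  r=0.9245  x^+=2.6524  v^+=0.1537  a^+=2.3657
step 4: x_pred=3.3578  r=-8.9078  x^+=-3.2607  v^+=1.1684  a^+=-2.6528
step 5: x_pred=-3.0998  r=3.9298  x^+=-0.1800  v^+=-0.4217  a^+=-0.4388

a_post = -0.4388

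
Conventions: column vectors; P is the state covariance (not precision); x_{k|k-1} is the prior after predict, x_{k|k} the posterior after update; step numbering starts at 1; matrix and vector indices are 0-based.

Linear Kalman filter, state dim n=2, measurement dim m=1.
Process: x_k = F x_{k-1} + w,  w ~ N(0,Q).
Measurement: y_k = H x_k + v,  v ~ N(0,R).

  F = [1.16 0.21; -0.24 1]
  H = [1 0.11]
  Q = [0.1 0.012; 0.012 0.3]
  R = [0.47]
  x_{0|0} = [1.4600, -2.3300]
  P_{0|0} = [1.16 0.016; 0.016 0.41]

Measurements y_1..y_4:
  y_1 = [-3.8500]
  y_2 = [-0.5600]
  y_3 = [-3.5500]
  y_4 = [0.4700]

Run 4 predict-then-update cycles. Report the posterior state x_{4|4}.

x_post = [-1.6161, 0.9160]

step 1: x^-=[1.2043, -2.6804]  P^-=[1.6868 -0.2071; -0.2071 0.7691]  S=[2.1205]  K=[0.7847; -0.0578]  nu=[-4.7595]  x^+=[-2.5305, -2.4055]  P^+=[0.3810 -0.1110; -0.1110 0.7621]
step 2: x^-=[-3.4405, -1.7982]  P^-=[0.5922 -0.0572; -0.0572 1.1373]  S=[1.0634]  K=[0.5510; 0.0639]  nu=[3.0783]  x^+=[-1.7444, -1.6016]  P^+=[0.2694 -0.0946; -0.0946 1.1329]
step 3: x^-=[-2.3598, -1.1829]  P^-=[0.4663 0.0699; 0.0699 1.4939]  S=[0.9698]  K=[0.4888; 0.2416]  nu=[-1.0601]  x^+=[-2.8780, -1.4390]  P^+=[0.2346 -0.0446; -0.0446 1.4373]
step 4: x^-=[-3.6406, -0.7483]  P^-=[0.4574 0.1991; 0.1991 1.7722]  S=[0.9926]  K=[0.4829; 0.3969]  nu=[4.1929]  x^+=[-1.6161, 0.9160]  P^+=[0.2260 0.0088; 0.0088 1.6158]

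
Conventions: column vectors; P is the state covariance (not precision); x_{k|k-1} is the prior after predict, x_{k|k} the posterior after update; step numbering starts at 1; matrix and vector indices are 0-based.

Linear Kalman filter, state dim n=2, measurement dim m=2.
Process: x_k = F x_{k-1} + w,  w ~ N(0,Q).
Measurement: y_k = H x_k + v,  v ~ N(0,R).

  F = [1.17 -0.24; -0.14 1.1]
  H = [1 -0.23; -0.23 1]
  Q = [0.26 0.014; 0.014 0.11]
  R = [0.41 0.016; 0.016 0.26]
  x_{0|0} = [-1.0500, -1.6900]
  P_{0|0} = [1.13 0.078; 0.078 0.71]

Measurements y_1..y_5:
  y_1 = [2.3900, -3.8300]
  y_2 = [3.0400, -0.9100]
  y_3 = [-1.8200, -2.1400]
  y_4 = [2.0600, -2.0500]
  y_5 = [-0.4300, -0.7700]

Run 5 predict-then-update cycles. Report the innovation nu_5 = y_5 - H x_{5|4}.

innov = [-2.6719, 2.0538]

step 1: x^-=[-0.8229, -1.7120]  P^-=[1.8039 -0.2555; -0.2555 0.9672]  S=[2.3827 -0.8904; -0.8904 1.4402]  K=[0.7904 0.0232; 0.0853 0.7652]  nu=[2.8191, -2.3073]  x^+=[1.3520, -3.2369]  P^+=[0.3471 0.0985; 0.0985 0.2230]
step 2: x^-=[2.3587, -3.7498]  P^-=[0.6927 0.0284; 0.0284 0.3562]  S=[1.1085 -0.1954; -0.1954 0.6398]  K=[0.6161 -0.0165; 0.0507 0.5621]  nu=[-0.1811, 3.3823]  x^+=[2.1912, -1.8579]  P^+=[0.2678 0.0672; 0.0672 0.1624]
step 3: x^-=[3.0096, -2.3505]  P^-=[0.5982 0.0159; 0.0159 0.2911]  S=[1.0163 -0.1717; -0.1717 0.5754]  K=[0.5785 -0.0387; 0.0360 0.5103]  nu=[-5.3702, 0.9027]  x^+=[-0.1319, -2.0834]  P^+=[0.2496 0.0566; 0.0566 0.1463]
step 4: x^-=[0.3457, -2.2733]  P^-=[0.5783 0.0092; 0.0092 0.2744]  S=[0.9986 -0.1704; -0.1704 0.5608]  K=[0.5688 -0.0479; 0.0305 0.4949]  nu=[1.1914, 0.3028]  x^+=[1.0089, -2.0871]  P^+=[0.2446 0.0529; 0.0529 0.1413]
step 5: x^-=[1.6814, -2.4371]  P^-=[0.5733 0.0065; 0.0065 0.2695]  S=[0.9945 -0.1710; -0.1710 0.5568]  K=[0.5661 -0.0513; 0.0285 0.4900]  nu=[-2.6719, 2.0538]  x^+=[0.0635, -1.5067]  P^+=[0.2432 0.0517; 0.0517 0.1397]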